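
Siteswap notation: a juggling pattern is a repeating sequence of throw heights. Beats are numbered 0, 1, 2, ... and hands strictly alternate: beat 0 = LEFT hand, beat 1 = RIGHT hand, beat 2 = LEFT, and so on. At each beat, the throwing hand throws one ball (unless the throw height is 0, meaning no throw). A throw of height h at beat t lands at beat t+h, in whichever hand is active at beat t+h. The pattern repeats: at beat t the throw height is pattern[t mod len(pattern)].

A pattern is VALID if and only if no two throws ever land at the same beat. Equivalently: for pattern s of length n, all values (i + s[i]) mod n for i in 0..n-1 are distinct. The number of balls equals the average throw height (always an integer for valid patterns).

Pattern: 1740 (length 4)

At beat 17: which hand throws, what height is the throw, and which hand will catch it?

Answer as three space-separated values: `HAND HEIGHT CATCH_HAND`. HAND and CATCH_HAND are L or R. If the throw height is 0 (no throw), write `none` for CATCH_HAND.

Beat 17: 17 mod 2 = 1, so hand = R
Throw height = pattern[17 mod 4] = pattern[1] = 7
Lands at beat 17+7=24, 24 mod 2 = 0, so catch hand = L

Answer: R 7 L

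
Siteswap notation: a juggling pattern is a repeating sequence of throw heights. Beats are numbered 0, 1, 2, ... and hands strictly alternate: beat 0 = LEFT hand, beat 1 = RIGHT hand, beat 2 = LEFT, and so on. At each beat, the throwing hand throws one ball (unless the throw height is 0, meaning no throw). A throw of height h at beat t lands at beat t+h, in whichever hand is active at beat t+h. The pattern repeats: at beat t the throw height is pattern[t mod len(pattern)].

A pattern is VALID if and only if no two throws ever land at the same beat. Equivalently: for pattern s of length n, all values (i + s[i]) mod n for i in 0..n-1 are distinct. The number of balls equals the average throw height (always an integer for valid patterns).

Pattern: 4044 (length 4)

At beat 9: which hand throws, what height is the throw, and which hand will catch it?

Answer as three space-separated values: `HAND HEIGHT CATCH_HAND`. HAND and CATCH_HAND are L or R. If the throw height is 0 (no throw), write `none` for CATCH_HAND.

Answer: R 0 none

Derivation:
Beat 9: 9 mod 2 = 1, so hand = R
Throw height = pattern[9 mod 4] = pattern[1] = 0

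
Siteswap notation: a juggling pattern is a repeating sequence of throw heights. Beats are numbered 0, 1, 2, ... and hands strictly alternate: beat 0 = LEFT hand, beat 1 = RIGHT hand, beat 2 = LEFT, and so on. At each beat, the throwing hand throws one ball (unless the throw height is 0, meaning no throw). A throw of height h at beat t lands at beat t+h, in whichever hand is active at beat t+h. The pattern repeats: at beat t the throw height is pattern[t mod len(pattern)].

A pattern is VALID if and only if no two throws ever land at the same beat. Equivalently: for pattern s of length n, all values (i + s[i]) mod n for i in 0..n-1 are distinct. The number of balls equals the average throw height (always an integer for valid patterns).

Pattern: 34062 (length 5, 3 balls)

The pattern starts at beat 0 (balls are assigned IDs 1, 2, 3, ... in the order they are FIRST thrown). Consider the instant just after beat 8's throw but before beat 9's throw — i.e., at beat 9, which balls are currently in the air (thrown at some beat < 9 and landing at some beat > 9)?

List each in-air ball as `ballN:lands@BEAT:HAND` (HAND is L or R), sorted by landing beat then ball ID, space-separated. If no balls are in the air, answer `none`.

Beat 0 (L): throw ball1 h=3 -> lands@3:R; in-air after throw: [b1@3:R]
Beat 1 (R): throw ball2 h=4 -> lands@5:R; in-air after throw: [b1@3:R b2@5:R]
Beat 3 (R): throw ball1 h=6 -> lands@9:R; in-air after throw: [b2@5:R b1@9:R]
Beat 4 (L): throw ball3 h=2 -> lands@6:L; in-air after throw: [b2@5:R b3@6:L b1@9:R]
Beat 5 (R): throw ball2 h=3 -> lands@8:L; in-air after throw: [b3@6:L b2@8:L b1@9:R]
Beat 6 (L): throw ball3 h=4 -> lands@10:L; in-air after throw: [b2@8:L b1@9:R b3@10:L]
Beat 8 (L): throw ball2 h=6 -> lands@14:L; in-air after throw: [b1@9:R b3@10:L b2@14:L]
Beat 9 (R): throw ball1 h=2 -> lands@11:R; in-air after throw: [b3@10:L b1@11:R b2@14:L]

Answer: ball3:lands@10:L ball2:lands@14:L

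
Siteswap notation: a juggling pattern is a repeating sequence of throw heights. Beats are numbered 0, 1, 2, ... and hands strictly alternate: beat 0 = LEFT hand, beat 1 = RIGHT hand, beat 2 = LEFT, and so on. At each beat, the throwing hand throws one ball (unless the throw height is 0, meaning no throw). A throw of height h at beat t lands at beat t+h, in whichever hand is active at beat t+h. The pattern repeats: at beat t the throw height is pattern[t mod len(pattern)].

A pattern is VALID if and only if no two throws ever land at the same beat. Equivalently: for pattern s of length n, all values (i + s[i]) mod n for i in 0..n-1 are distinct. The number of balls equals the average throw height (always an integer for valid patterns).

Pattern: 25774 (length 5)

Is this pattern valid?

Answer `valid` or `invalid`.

Answer: valid

Derivation:
i=0: (i + s[i]) mod n = (0 + 2) mod 5 = 2
i=1: (i + s[i]) mod n = (1 + 5) mod 5 = 1
i=2: (i + s[i]) mod n = (2 + 7) mod 5 = 4
i=3: (i + s[i]) mod n = (3 + 7) mod 5 = 0
i=4: (i + s[i]) mod n = (4 + 4) mod 5 = 3
Residues: [2, 1, 4, 0, 3], distinct: True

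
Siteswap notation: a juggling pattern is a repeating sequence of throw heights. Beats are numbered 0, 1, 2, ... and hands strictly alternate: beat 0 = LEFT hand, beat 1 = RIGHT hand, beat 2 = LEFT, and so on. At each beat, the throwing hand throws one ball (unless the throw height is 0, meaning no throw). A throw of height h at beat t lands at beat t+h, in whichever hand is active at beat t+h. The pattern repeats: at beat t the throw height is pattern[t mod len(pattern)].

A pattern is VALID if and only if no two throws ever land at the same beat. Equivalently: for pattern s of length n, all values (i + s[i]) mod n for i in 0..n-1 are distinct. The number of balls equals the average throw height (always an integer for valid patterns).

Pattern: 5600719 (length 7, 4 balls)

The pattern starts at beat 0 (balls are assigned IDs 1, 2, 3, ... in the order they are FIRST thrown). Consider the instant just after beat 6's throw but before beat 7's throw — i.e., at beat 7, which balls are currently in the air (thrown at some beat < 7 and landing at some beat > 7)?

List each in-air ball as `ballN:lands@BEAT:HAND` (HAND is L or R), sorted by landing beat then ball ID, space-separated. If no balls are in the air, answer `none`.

Answer: ball3:lands@11:R ball1:lands@15:R

Derivation:
Beat 0 (L): throw ball1 h=5 -> lands@5:R; in-air after throw: [b1@5:R]
Beat 1 (R): throw ball2 h=6 -> lands@7:R; in-air after throw: [b1@5:R b2@7:R]
Beat 4 (L): throw ball3 h=7 -> lands@11:R; in-air after throw: [b1@5:R b2@7:R b3@11:R]
Beat 5 (R): throw ball1 h=1 -> lands@6:L; in-air after throw: [b1@6:L b2@7:R b3@11:R]
Beat 6 (L): throw ball1 h=9 -> lands@15:R; in-air after throw: [b2@7:R b3@11:R b1@15:R]
Beat 7 (R): throw ball2 h=5 -> lands@12:L; in-air after throw: [b3@11:R b2@12:L b1@15:R]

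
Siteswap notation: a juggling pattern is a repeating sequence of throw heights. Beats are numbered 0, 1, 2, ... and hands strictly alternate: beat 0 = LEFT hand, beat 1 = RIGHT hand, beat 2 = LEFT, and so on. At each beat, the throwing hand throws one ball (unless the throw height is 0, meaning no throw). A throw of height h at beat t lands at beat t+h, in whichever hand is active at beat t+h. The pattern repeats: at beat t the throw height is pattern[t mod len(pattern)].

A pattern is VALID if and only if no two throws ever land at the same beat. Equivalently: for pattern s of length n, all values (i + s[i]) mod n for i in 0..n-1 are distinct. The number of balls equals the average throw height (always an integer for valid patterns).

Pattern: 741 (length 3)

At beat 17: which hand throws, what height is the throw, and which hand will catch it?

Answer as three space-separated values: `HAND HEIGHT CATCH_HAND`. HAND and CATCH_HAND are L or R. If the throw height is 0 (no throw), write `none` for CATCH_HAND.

Answer: R 1 L

Derivation:
Beat 17: 17 mod 2 = 1, so hand = R
Throw height = pattern[17 mod 3] = pattern[2] = 1
Lands at beat 17+1=18, 18 mod 2 = 0, so catch hand = L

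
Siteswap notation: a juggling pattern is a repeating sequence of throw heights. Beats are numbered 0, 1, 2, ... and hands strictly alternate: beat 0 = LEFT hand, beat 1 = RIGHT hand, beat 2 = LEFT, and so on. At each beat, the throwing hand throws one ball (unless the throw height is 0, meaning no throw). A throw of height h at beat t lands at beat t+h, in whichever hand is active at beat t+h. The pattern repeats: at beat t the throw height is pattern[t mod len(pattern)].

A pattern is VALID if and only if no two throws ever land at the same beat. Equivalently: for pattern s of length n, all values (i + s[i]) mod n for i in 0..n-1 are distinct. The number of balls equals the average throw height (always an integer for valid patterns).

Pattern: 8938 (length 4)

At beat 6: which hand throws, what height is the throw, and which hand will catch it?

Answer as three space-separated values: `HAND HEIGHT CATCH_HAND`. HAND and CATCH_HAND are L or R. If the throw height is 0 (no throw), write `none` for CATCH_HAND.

Beat 6: 6 mod 2 = 0, so hand = L
Throw height = pattern[6 mod 4] = pattern[2] = 3
Lands at beat 6+3=9, 9 mod 2 = 1, so catch hand = R

Answer: L 3 R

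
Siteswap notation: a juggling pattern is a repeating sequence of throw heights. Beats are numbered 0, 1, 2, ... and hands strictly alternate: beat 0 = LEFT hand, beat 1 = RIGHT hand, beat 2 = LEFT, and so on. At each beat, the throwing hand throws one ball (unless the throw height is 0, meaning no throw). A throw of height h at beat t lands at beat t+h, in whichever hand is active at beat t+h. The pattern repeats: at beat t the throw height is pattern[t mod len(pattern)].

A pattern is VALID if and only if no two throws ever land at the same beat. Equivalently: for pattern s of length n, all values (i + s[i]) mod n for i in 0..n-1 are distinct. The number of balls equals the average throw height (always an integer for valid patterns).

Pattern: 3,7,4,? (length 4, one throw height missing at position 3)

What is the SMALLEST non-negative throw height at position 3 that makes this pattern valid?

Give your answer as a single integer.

Answer: 2

Derivation:
i=0: (0 + 3) mod 4 = 3
i=1: (1 + 7) mod 4 = 0
i=2: (2 + 4) mod 4 = 2
i=3: s[i]=? (unknown)
Known residues: [0, 2, 3]; need a permutation of 0..3, so missing residue r = 1
Need (3 + s) mod 4 = 1; smallest s = (1 - 3) mod 4 = 2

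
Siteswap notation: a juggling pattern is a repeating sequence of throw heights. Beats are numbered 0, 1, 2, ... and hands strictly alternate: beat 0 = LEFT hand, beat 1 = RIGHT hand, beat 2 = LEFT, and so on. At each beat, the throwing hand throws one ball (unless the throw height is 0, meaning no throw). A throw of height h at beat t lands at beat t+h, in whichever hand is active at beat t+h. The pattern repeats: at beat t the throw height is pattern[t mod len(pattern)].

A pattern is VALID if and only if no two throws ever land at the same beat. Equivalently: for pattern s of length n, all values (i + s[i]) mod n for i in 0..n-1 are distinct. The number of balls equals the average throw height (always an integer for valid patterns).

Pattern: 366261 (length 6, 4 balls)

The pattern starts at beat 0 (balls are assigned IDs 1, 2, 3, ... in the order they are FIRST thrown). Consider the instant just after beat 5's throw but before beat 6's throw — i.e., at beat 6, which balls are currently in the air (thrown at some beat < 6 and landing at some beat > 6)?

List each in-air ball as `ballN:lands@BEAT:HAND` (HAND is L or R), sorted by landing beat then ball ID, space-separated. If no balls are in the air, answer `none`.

Answer: ball2:lands@7:R ball3:lands@8:L ball4:lands@10:L

Derivation:
Beat 0 (L): throw ball1 h=3 -> lands@3:R; in-air after throw: [b1@3:R]
Beat 1 (R): throw ball2 h=6 -> lands@7:R; in-air after throw: [b1@3:R b2@7:R]
Beat 2 (L): throw ball3 h=6 -> lands@8:L; in-air after throw: [b1@3:R b2@7:R b3@8:L]
Beat 3 (R): throw ball1 h=2 -> lands@5:R; in-air after throw: [b1@5:R b2@7:R b3@8:L]
Beat 4 (L): throw ball4 h=6 -> lands@10:L; in-air after throw: [b1@5:R b2@7:R b3@8:L b4@10:L]
Beat 5 (R): throw ball1 h=1 -> lands@6:L; in-air after throw: [b1@6:L b2@7:R b3@8:L b4@10:L]
Beat 6 (L): throw ball1 h=3 -> lands@9:R; in-air after throw: [b2@7:R b3@8:L b1@9:R b4@10:L]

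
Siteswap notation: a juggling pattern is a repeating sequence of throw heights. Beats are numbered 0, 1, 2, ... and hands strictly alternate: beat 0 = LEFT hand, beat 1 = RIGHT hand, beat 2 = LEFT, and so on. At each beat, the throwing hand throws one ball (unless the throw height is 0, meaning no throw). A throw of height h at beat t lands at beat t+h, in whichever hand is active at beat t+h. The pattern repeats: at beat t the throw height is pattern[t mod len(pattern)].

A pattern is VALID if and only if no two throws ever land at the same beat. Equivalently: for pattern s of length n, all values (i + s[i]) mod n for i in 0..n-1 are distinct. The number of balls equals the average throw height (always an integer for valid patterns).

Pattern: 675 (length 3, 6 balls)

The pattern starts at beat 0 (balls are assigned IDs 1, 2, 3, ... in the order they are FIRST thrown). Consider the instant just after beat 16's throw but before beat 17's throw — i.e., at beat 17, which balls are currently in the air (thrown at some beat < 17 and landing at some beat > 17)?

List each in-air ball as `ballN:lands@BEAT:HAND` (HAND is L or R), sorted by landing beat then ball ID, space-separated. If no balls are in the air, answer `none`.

Beat 0 (L): throw ball1 h=6 -> lands@6:L; in-air after throw: [b1@6:L]
Beat 1 (R): throw ball2 h=7 -> lands@8:L; in-air after throw: [b1@6:L b2@8:L]
Beat 2 (L): throw ball3 h=5 -> lands@7:R; in-air after throw: [b1@6:L b3@7:R b2@8:L]
Beat 3 (R): throw ball4 h=6 -> lands@9:R; in-air after throw: [b1@6:L b3@7:R b2@8:L b4@9:R]
Beat 4 (L): throw ball5 h=7 -> lands@11:R; in-air after throw: [b1@6:L b3@7:R b2@8:L b4@9:R b5@11:R]
Beat 5 (R): throw ball6 h=5 -> lands@10:L; in-air after throw: [b1@6:L b3@7:R b2@8:L b4@9:R b6@10:L b5@11:R]
Beat 6 (L): throw ball1 h=6 -> lands@12:L; in-air after throw: [b3@7:R b2@8:L b4@9:R b6@10:L b5@11:R b1@12:L]
Beat 7 (R): throw ball3 h=7 -> lands@14:L; in-air after throw: [b2@8:L b4@9:R b6@10:L b5@11:R b1@12:L b3@14:L]
Beat 8 (L): throw ball2 h=5 -> lands@13:R; in-air after throw: [b4@9:R b6@10:L b5@11:R b1@12:L b2@13:R b3@14:L]
Beat 9 (R): throw ball4 h=6 -> lands@15:R; in-air after throw: [b6@10:L b5@11:R b1@12:L b2@13:R b3@14:L b4@15:R]
Beat 10 (L): throw ball6 h=7 -> lands@17:R; in-air after throw: [b5@11:R b1@12:L b2@13:R b3@14:L b4@15:R b6@17:R]
Beat 11 (R): throw ball5 h=5 -> lands@16:L; in-air after throw: [b1@12:L b2@13:R b3@14:L b4@15:R b5@16:L b6@17:R]
Beat 12 (L): throw ball1 h=6 -> lands@18:L; in-air after throw: [b2@13:R b3@14:L b4@15:R b5@16:L b6@17:R b1@18:L]
Beat 13 (R): throw ball2 h=7 -> lands@20:L; in-air after throw: [b3@14:L b4@15:R b5@16:L b6@17:R b1@18:L b2@20:L]
Beat 14 (L): throw ball3 h=5 -> lands@19:R; in-air after throw: [b4@15:R b5@16:L b6@17:R b1@18:L b3@19:R b2@20:L]
Beat 15 (R): throw ball4 h=6 -> lands@21:R; in-air after throw: [b5@16:L b6@17:R b1@18:L b3@19:R b2@20:L b4@21:R]
Beat 16 (L): throw ball5 h=7 -> lands@23:R; in-air after throw: [b6@17:R b1@18:L b3@19:R b2@20:L b4@21:R b5@23:R]
Beat 17 (R): throw ball6 h=5 -> lands@22:L; in-air after throw: [b1@18:L b3@19:R b2@20:L b4@21:R b6@22:L b5@23:R]

Answer: ball1:lands@18:L ball3:lands@19:R ball2:lands@20:L ball4:lands@21:R ball5:lands@23:R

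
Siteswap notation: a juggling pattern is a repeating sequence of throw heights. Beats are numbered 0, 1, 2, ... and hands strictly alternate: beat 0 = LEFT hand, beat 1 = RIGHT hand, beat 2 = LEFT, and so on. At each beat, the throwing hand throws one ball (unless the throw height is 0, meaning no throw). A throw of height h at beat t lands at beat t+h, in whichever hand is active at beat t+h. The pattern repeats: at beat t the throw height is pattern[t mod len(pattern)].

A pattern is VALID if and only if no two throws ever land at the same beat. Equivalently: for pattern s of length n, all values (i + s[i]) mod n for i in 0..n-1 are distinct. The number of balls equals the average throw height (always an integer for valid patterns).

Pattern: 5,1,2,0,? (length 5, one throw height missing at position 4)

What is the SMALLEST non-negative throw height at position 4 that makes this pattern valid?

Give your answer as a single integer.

Answer: 2

Derivation:
i=0: (0 + 5) mod 5 = 0
i=1: (1 + 1) mod 5 = 2
i=2: (2 + 2) mod 5 = 4
i=3: (3 + 0) mod 5 = 3
i=4: s[i]=? (unknown)
Known residues: [0, 2, 3, 4]; need a permutation of 0..4, so missing residue r = 1
Need (4 + s) mod 5 = 1; smallest s = (1 - 4) mod 5 = 2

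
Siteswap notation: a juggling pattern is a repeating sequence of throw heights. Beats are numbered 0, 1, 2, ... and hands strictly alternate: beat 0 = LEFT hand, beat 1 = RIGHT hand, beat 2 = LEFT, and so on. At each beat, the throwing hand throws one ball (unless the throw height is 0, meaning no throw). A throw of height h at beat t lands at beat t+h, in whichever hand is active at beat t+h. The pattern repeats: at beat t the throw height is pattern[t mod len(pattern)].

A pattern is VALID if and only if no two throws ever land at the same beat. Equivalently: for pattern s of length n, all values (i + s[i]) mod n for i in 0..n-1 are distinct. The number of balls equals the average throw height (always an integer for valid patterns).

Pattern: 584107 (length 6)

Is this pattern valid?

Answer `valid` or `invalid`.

Answer: invalid

Derivation:
i=0: (i + s[i]) mod n = (0 + 5) mod 6 = 5
i=1: (i + s[i]) mod n = (1 + 8) mod 6 = 3
i=2: (i + s[i]) mod n = (2 + 4) mod 6 = 0
i=3: (i + s[i]) mod n = (3 + 1) mod 6 = 4
i=4: (i + s[i]) mod n = (4 + 0) mod 6 = 4
i=5: (i + s[i]) mod n = (5 + 7) mod 6 = 0
Residues: [5, 3, 0, 4, 4, 0], distinct: False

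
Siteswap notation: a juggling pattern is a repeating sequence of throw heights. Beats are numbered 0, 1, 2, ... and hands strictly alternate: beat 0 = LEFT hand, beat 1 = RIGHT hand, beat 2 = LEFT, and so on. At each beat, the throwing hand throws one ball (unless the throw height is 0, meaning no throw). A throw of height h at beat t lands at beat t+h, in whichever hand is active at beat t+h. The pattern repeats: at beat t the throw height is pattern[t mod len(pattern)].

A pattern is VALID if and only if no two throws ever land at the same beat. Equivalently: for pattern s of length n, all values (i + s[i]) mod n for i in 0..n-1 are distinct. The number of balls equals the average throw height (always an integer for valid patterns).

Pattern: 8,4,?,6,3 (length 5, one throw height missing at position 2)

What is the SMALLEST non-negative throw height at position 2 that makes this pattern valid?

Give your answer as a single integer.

Answer: 4

Derivation:
i=0: (0 + 8) mod 5 = 3
i=1: (1 + 4) mod 5 = 0
i=2: s[i]=? (unknown)
i=3: (3 + 6) mod 5 = 4
i=4: (4 + 3) mod 5 = 2
Known residues: [0, 2, 3, 4]; need a permutation of 0..4, so missing residue r = 1
Need (2 + s) mod 5 = 1; smallest s = (1 - 2) mod 5 = 4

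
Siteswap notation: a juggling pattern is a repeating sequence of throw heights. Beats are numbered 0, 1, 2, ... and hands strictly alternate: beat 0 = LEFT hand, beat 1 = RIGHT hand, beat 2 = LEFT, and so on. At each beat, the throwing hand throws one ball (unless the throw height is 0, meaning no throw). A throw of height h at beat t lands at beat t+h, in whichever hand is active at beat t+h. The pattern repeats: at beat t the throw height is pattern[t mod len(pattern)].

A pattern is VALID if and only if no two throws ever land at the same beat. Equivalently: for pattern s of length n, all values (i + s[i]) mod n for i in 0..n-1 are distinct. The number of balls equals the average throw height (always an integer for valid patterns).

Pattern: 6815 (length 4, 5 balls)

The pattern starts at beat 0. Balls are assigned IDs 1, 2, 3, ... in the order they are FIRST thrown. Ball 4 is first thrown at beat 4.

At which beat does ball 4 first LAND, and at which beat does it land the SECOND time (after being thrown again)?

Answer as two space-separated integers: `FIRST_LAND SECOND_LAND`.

Answer: 10 11

Derivation:
Beat 0 (L): throw ball1 h=6 -> lands@6:L; in-air after throw: [b1@6:L]
Beat 1 (R): throw ball2 h=8 -> lands@9:R; in-air after throw: [b1@6:L b2@9:R]
Beat 2 (L): throw ball3 h=1 -> lands@3:R; in-air after throw: [b3@3:R b1@6:L b2@9:R]
Beat 3 (R): throw ball3 h=5 -> lands@8:L; in-air after throw: [b1@6:L b3@8:L b2@9:R]
Beat 4 (L): throw ball4 h=6 -> lands@10:L; in-air after throw: [b1@6:L b3@8:L b2@9:R b4@10:L]
Beat 5 (R): throw ball5 h=8 -> lands@13:R; in-air after throw: [b1@6:L b3@8:L b2@9:R b4@10:L b5@13:R]
Beat 6 (L): throw ball1 h=1 -> lands@7:R; in-air after throw: [b1@7:R b3@8:L b2@9:R b4@10:L b5@13:R]
Beat 7 (R): throw ball1 h=5 -> lands@12:L; in-air after throw: [b3@8:L b2@9:R b4@10:L b1@12:L b5@13:R]
Beat 8 (L): throw ball3 h=6 -> lands@14:L; in-air after throw: [b2@9:R b4@10:L b1@12:L b5@13:R b3@14:L]
Beat 9 (R): throw ball2 h=8 -> lands@17:R; in-air after throw: [b4@10:L b1@12:L b5@13:R b3@14:L b2@17:R]
Beat 10 (L): throw ball4 h=1 -> lands@11:R; in-air after throw: [b4@11:R b1@12:L b5@13:R b3@14:L b2@17:R]
Beat 11 (R): throw ball4 h=5 -> lands@16:L; in-air after throw: [b1@12:L b5@13:R b3@14:L b4@16:L b2@17:R]
Ball 4: thrown@4 h=6 -> first land @10; rethrown@10 h=1 -> second land @11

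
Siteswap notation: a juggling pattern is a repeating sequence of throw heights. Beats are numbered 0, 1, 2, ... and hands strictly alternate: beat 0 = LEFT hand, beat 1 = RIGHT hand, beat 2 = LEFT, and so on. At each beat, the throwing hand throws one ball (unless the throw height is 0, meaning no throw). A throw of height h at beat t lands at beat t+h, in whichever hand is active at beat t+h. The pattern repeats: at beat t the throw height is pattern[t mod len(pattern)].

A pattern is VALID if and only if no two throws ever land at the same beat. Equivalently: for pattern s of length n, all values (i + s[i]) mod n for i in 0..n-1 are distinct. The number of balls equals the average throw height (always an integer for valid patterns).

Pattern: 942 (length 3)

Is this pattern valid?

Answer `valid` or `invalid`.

i=0: (i + s[i]) mod n = (0 + 9) mod 3 = 0
i=1: (i + s[i]) mod n = (1 + 4) mod 3 = 2
i=2: (i + s[i]) mod n = (2 + 2) mod 3 = 1
Residues: [0, 2, 1], distinct: True

Answer: valid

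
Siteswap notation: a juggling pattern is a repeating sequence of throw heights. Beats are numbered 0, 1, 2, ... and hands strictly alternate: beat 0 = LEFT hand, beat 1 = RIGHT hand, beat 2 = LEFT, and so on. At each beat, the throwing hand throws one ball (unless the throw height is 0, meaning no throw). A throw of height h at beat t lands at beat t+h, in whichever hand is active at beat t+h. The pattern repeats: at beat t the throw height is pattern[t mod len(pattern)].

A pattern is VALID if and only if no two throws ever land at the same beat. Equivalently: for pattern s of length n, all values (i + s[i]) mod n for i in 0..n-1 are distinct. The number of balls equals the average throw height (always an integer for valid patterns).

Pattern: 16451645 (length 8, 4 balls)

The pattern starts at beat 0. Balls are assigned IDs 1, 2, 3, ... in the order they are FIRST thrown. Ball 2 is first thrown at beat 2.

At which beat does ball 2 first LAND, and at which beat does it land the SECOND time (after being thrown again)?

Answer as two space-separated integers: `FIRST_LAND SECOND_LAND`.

Beat 0 (L): throw ball1 h=1 -> lands@1:R; in-air after throw: [b1@1:R]
Beat 1 (R): throw ball1 h=6 -> lands@7:R; in-air after throw: [b1@7:R]
Beat 2 (L): throw ball2 h=4 -> lands@6:L; in-air after throw: [b2@6:L b1@7:R]
Beat 3 (R): throw ball3 h=5 -> lands@8:L; in-air after throw: [b2@6:L b1@7:R b3@8:L]
Beat 4 (L): throw ball4 h=1 -> lands@5:R; in-air after throw: [b4@5:R b2@6:L b1@7:R b3@8:L]
Beat 5 (R): throw ball4 h=6 -> lands@11:R; in-air after throw: [b2@6:L b1@7:R b3@8:L b4@11:R]
Beat 6 (L): throw ball2 h=4 -> lands@10:L; in-air after throw: [b1@7:R b3@8:L b2@10:L b4@11:R]
Beat 7 (R): throw ball1 h=5 -> lands@12:L; in-air after throw: [b3@8:L b2@10:L b4@11:R b1@12:L]
Beat 8 (L): throw ball3 h=1 -> lands@9:R; in-air after throw: [b3@9:R b2@10:L b4@11:R b1@12:L]
Beat 9 (R): throw ball3 h=6 -> lands@15:R; in-air after throw: [b2@10:L b4@11:R b1@12:L b3@15:R]
Beat 10 (L): throw ball2 h=4 -> lands@14:L; in-air after throw: [b4@11:R b1@12:L b2@14:L b3@15:R]
Ball 2: thrown@2 h=4 -> first land @6; rethrown@6 h=4 -> second land @10

Answer: 6 10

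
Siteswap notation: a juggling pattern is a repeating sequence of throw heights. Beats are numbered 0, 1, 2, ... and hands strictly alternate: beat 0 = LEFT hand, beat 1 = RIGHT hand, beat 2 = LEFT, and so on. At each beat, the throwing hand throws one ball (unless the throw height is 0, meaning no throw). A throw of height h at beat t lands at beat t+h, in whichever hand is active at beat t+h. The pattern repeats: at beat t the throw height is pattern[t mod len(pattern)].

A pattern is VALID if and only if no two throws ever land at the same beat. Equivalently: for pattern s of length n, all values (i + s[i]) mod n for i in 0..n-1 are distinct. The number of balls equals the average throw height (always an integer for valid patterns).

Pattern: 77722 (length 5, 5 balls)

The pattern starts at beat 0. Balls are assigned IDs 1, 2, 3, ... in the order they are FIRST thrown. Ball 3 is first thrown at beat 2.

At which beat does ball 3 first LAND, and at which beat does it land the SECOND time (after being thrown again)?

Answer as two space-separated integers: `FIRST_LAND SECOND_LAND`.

Beat 0 (L): throw ball1 h=7 -> lands@7:R; in-air after throw: [b1@7:R]
Beat 1 (R): throw ball2 h=7 -> lands@8:L; in-air after throw: [b1@7:R b2@8:L]
Beat 2 (L): throw ball3 h=7 -> lands@9:R; in-air after throw: [b1@7:R b2@8:L b3@9:R]
Beat 3 (R): throw ball4 h=2 -> lands@5:R; in-air after throw: [b4@5:R b1@7:R b2@8:L b3@9:R]
Beat 4 (L): throw ball5 h=2 -> lands@6:L; in-air after throw: [b4@5:R b5@6:L b1@7:R b2@8:L b3@9:R]
Beat 5 (R): throw ball4 h=7 -> lands@12:L; in-air after throw: [b5@6:L b1@7:R b2@8:L b3@9:R b4@12:L]
Beat 6 (L): throw ball5 h=7 -> lands@13:R; in-air after throw: [b1@7:R b2@8:L b3@9:R b4@12:L b5@13:R]
Beat 7 (R): throw ball1 h=7 -> lands@14:L; in-air after throw: [b2@8:L b3@9:R b4@12:L b5@13:R b1@14:L]
Beat 8 (L): throw ball2 h=2 -> lands@10:L; in-air after throw: [b3@9:R b2@10:L b4@12:L b5@13:R b1@14:L]
Beat 9 (R): throw ball3 h=2 -> lands@11:R; in-air after throw: [b2@10:L b3@11:R b4@12:L b5@13:R b1@14:L]
Beat 10 (L): throw ball2 h=7 -> lands@17:R; in-air after throw: [b3@11:R b4@12:L b5@13:R b1@14:L b2@17:R]
Beat 11 (R): throw ball3 h=7 -> lands@18:L; in-air after throw: [b4@12:L b5@13:R b1@14:L b2@17:R b3@18:L]
Ball 3: thrown@2 h=7 -> first land @9; rethrown@9 h=2 -> second land @11

Answer: 9 11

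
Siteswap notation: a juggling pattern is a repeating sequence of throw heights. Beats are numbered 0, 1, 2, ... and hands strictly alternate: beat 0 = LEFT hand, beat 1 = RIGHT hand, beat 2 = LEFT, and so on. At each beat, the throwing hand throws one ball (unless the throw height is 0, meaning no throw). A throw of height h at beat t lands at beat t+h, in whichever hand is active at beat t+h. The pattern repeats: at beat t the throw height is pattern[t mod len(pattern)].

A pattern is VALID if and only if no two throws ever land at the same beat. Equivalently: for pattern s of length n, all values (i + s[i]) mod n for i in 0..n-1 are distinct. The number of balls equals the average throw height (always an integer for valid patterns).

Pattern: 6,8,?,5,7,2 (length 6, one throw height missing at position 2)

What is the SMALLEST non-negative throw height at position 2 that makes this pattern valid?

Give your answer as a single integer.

i=0: (0 + 6) mod 6 = 0
i=1: (1 + 8) mod 6 = 3
i=2: s[i]=? (unknown)
i=3: (3 + 5) mod 6 = 2
i=4: (4 + 7) mod 6 = 5
i=5: (5 + 2) mod 6 = 1
Known residues: [0, 1, 2, 3, 5]; need a permutation of 0..5, so missing residue r = 4
Need (2 + s) mod 6 = 4; smallest s = (4 - 2) mod 6 = 2

Answer: 2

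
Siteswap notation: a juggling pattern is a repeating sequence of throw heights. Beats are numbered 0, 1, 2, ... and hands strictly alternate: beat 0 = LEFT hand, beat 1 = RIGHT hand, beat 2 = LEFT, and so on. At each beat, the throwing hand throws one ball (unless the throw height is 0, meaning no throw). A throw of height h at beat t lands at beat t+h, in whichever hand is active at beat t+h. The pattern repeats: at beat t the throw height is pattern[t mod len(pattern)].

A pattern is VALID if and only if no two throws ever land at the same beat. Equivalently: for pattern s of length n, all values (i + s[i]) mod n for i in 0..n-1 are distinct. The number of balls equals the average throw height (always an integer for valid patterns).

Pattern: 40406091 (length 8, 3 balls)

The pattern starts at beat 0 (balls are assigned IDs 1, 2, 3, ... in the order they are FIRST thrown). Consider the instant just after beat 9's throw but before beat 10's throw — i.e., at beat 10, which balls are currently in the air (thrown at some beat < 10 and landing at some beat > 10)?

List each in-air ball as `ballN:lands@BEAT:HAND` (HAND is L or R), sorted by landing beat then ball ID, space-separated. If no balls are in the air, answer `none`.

Beat 0 (L): throw ball1 h=4 -> lands@4:L; in-air after throw: [b1@4:L]
Beat 2 (L): throw ball2 h=4 -> lands@6:L; in-air after throw: [b1@4:L b2@6:L]
Beat 4 (L): throw ball1 h=6 -> lands@10:L; in-air after throw: [b2@6:L b1@10:L]
Beat 6 (L): throw ball2 h=9 -> lands@15:R; in-air after throw: [b1@10:L b2@15:R]
Beat 7 (R): throw ball3 h=1 -> lands@8:L; in-air after throw: [b3@8:L b1@10:L b2@15:R]
Beat 8 (L): throw ball3 h=4 -> lands@12:L; in-air after throw: [b1@10:L b3@12:L b2@15:R]
Beat 10 (L): throw ball1 h=4 -> lands@14:L; in-air after throw: [b3@12:L b1@14:L b2@15:R]

Answer: ball3:lands@12:L ball2:lands@15:R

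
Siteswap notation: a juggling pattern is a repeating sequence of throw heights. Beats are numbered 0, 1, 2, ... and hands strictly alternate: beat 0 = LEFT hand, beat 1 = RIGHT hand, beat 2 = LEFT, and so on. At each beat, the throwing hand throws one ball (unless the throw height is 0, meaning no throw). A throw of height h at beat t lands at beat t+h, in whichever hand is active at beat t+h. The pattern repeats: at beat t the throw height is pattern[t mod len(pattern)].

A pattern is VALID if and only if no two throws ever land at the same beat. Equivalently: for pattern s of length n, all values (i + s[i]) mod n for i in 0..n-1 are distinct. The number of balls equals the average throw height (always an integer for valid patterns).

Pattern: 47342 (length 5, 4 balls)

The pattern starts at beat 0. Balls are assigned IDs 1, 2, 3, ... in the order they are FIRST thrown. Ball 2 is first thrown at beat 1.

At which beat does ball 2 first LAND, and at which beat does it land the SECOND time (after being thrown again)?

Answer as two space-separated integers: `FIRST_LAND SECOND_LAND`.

Beat 0 (L): throw ball1 h=4 -> lands@4:L; in-air after throw: [b1@4:L]
Beat 1 (R): throw ball2 h=7 -> lands@8:L; in-air after throw: [b1@4:L b2@8:L]
Beat 2 (L): throw ball3 h=3 -> lands@5:R; in-air after throw: [b1@4:L b3@5:R b2@8:L]
Beat 3 (R): throw ball4 h=4 -> lands@7:R; in-air after throw: [b1@4:L b3@5:R b4@7:R b2@8:L]
Beat 4 (L): throw ball1 h=2 -> lands@6:L; in-air after throw: [b3@5:R b1@6:L b4@7:R b2@8:L]
Beat 5 (R): throw ball3 h=4 -> lands@9:R; in-air after throw: [b1@6:L b4@7:R b2@8:L b3@9:R]
Beat 6 (L): throw ball1 h=7 -> lands@13:R; in-air after throw: [b4@7:R b2@8:L b3@9:R b1@13:R]
Beat 7 (R): throw ball4 h=3 -> lands@10:L; in-air after throw: [b2@8:L b3@9:R b4@10:L b1@13:R]
Beat 8 (L): throw ball2 h=4 -> lands@12:L; in-air after throw: [b3@9:R b4@10:L b2@12:L b1@13:R]
Beat 9 (R): throw ball3 h=2 -> lands@11:R; in-air after throw: [b4@10:L b3@11:R b2@12:L b1@13:R]
Beat 10 (L): throw ball4 h=4 -> lands@14:L; in-air after throw: [b3@11:R b2@12:L b1@13:R b4@14:L]
Beat 11 (R): throw ball3 h=7 -> lands@18:L; in-air after throw: [b2@12:L b1@13:R b4@14:L b3@18:L]
Beat 12 (L): throw ball2 h=3 -> lands@15:R; in-air after throw: [b1@13:R b4@14:L b2@15:R b3@18:L]
Ball 2: thrown@1 h=7 -> first land @8; rethrown@8 h=4 -> second land @12

Answer: 8 12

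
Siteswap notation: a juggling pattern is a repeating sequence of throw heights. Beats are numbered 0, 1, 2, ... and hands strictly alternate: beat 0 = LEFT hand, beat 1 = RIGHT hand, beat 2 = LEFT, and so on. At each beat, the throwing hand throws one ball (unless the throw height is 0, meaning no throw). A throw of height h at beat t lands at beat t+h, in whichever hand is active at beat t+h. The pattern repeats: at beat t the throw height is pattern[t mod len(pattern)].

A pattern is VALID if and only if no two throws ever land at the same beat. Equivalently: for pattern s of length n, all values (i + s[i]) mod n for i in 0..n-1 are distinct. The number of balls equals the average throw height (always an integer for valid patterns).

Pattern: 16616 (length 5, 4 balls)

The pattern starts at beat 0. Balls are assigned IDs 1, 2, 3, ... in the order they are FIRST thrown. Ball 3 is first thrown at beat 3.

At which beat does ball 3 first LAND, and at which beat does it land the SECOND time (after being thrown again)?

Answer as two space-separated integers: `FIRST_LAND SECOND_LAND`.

Answer: 4 10

Derivation:
Beat 0 (L): throw ball1 h=1 -> lands@1:R; in-air after throw: [b1@1:R]
Beat 1 (R): throw ball1 h=6 -> lands@7:R; in-air after throw: [b1@7:R]
Beat 2 (L): throw ball2 h=6 -> lands@8:L; in-air after throw: [b1@7:R b2@8:L]
Beat 3 (R): throw ball3 h=1 -> lands@4:L; in-air after throw: [b3@4:L b1@7:R b2@8:L]
Beat 4 (L): throw ball3 h=6 -> lands@10:L; in-air after throw: [b1@7:R b2@8:L b3@10:L]
Beat 5 (R): throw ball4 h=1 -> lands@6:L; in-air after throw: [b4@6:L b1@7:R b2@8:L b3@10:L]
Beat 6 (L): throw ball4 h=6 -> lands@12:L; in-air after throw: [b1@7:R b2@8:L b3@10:L b4@12:L]
Beat 7 (R): throw ball1 h=6 -> lands@13:R; in-air after throw: [b2@8:L b3@10:L b4@12:L b1@13:R]
Beat 8 (L): throw ball2 h=1 -> lands@9:R; in-air after throw: [b2@9:R b3@10:L b4@12:L b1@13:R]
Beat 9 (R): throw ball2 h=6 -> lands@15:R; in-air after throw: [b3@10:L b4@12:L b1@13:R b2@15:R]
Beat 10 (L): throw ball3 h=1 -> lands@11:R; in-air after throw: [b3@11:R b4@12:L b1@13:R b2@15:R]
Ball 3: thrown@3 h=1 -> first land @4; rethrown@4 h=6 -> second land @10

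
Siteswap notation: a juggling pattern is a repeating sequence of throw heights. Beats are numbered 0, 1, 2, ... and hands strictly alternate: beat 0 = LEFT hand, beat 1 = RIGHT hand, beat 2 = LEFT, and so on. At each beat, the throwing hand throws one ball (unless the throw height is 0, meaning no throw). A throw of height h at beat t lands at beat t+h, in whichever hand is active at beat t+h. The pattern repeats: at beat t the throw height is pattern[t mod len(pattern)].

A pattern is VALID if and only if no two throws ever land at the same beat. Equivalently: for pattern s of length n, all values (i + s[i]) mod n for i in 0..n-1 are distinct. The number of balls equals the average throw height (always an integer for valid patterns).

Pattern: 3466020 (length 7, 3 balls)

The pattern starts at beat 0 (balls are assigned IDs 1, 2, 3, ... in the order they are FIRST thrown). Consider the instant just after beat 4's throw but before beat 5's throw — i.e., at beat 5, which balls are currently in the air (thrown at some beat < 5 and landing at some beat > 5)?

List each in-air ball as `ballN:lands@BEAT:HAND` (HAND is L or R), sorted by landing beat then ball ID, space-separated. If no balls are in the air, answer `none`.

Beat 0 (L): throw ball1 h=3 -> lands@3:R; in-air after throw: [b1@3:R]
Beat 1 (R): throw ball2 h=4 -> lands@5:R; in-air after throw: [b1@3:R b2@5:R]
Beat 2 (L): throw ball3 h=6 -> lands@8:L; in-air after throw: [b1@3:R b2@5:R b3@8:L]
Beat 3 (R): throw ball1 h=6 -> lands@9:R; in-air after throw: [b2@5:R b3@8:L b1@9:R]
Beat 5 (R): throw ball2 h=2 -> lands@7:R; in-air after throw: [b2@7:R b3@8:L b1@9:R]

Answer: ball3:lands@8:L ball1:lands@9:R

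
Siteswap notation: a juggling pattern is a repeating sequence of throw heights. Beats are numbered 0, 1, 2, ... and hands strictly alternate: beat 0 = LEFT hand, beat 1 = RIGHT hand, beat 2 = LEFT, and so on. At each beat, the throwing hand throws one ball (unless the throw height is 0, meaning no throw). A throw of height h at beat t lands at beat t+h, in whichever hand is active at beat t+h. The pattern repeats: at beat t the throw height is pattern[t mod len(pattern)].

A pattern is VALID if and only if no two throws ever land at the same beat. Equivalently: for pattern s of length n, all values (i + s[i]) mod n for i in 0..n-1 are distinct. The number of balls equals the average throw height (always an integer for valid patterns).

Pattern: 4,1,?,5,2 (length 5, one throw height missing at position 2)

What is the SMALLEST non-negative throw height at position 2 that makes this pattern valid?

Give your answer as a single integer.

Answer: 3

Derivation:
i=0: (0 + 4) mod 5 = 4
i=1: (1 + 1) mod 5 = 2
i=2: s[i]=? (unknown)
i=3: (3 + 5) mod 5 = 3
i=4: (4 + 2) mod 5 = 1
Known residues: [1, 2, 3, 4]; need a permutation of 0..4, so missing residue r = 0
Need (2 + s) mod 5 = 0; smallest s = (0 - 2) mod 5 = 3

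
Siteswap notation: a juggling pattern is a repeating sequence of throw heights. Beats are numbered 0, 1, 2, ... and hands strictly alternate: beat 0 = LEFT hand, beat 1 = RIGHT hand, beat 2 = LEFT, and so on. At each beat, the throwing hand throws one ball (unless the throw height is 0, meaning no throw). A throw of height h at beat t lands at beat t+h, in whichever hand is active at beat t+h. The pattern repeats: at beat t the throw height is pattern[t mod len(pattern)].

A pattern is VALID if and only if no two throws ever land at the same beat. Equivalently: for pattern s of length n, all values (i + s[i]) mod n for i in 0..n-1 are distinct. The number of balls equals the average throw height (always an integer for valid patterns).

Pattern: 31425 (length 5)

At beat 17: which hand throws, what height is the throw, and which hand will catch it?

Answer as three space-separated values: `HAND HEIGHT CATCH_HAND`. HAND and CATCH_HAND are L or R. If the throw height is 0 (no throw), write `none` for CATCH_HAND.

Answer: R 4 R

Derivation:
Beat 17: 17 mod 2 = 1, so hand = R
Throw height = pattern[17 mod 5] = pattern[2] = 4
Lands at beat 17+4=21, 21 mod 2 = 1, so catch hand = R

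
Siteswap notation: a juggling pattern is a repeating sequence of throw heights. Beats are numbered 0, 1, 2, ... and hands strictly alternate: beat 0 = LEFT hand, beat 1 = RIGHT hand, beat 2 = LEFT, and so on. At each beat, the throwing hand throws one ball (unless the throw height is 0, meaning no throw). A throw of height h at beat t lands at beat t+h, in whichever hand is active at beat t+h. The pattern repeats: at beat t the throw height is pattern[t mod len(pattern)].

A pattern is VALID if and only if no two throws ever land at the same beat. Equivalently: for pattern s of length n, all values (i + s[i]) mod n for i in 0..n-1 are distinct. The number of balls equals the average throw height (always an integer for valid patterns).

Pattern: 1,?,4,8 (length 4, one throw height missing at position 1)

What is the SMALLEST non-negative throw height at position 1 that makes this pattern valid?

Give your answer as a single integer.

i=0: (0 + 1) mod 4 = 1
i=1: s[i]=? (unknown)
i=2: (2 + 4) mod 4 = 2
i=3: (3 + 8) mod 4 = 3
Known residues: [1, 2, 3]; need a permutation of 0..3, so missing residue r = 0
Need (1 + s) mod 4 = 0; smallest s = (0 - 1) mod 4 = 3

Answer: 3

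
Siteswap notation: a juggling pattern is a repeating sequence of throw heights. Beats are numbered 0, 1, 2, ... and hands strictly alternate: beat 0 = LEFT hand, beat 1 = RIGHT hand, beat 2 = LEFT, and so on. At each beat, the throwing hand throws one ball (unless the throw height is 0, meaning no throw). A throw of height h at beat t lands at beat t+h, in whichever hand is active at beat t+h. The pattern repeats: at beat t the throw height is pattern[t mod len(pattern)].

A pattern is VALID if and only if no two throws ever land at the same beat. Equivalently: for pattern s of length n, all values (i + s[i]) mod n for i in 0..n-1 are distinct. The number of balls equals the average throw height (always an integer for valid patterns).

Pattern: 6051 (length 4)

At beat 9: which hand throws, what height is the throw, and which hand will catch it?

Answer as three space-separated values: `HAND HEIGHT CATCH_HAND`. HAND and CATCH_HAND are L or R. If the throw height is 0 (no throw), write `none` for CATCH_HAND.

Answer: R 0 none

Derivation:
Beat 9: 9 mod 2 = 1, so hand = R
Throw height = pattern[9 mod 4] = pattern[1] = 0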